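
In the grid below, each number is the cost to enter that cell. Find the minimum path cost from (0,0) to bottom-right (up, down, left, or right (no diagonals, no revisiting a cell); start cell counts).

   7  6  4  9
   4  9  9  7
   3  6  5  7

Cheapest: [0,0] [1,0] [2,0] [2,1] [2,2] [2,3]
  7 + 4 + 3 + 6 + 5 + 7 = 32

32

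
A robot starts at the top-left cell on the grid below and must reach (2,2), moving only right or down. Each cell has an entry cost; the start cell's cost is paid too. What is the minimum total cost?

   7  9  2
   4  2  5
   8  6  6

24

Cheapest: r0c0→r1c0→r1c1→r1c2→r2c2
  7 + 4 + 2 + 5 + 6 = 24
(Top row then right column would cost 29.)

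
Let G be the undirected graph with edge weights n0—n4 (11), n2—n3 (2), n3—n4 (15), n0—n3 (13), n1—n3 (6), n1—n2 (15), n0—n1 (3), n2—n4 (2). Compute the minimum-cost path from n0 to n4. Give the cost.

A few of the n0→n4 routes:
n0-n1-n3-n4: 3 + 6 + 15 = 24
n0-n1-n2-n4: 3 + 15 + 2 = 20
n0-n3-n2-n4: 13 + 2 + 2 = 17
n0-n1-n3-n2-n4: 3 + 6 + 2 + 2 = 13
n0-n4: 11
Best route has total 11.

11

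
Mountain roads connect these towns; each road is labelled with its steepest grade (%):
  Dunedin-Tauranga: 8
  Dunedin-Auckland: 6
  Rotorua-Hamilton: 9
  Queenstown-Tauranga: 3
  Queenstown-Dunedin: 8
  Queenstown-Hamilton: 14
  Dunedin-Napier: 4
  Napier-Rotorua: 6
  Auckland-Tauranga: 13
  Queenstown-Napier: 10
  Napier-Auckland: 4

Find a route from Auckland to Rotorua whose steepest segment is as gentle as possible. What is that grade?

A few of the Auckland→Rotorua routes:
Auckland -> Tauranga -> Queenstown -> Napier -> Rotorua: max(13, 3, 10, 6) = 13
Auckland -> Napier -> Rotorua: max(4, 6) = 6
Auckland -> Tauranga -> Queenstown -> Dunedin -> Napier -> Rotorua: max(13, 3, 8, 4, 6) = 13
Auckland -> Dunedin -> Queenstown -> Napier -> Rotorua: max(6, 8, 10, 6) = 10
Auckland -> Dunedin -> Napier -> Rotorua: max(6, 4, 6) = 6
Auckland -> Dunedin -> Tauranga -> Queenstown -> Napier -> Rotorua: max(6, 8, 3, 10, 6) = 10
The minimum achievable maximum is 6%.

6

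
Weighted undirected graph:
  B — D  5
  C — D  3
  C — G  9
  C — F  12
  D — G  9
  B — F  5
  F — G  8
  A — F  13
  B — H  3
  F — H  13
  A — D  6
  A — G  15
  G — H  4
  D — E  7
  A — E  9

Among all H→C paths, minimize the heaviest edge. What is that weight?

5

Some routes from H to C:
H → B → F → G → D → C: max(3, 5, 8, 9, 3) = 9
H → B → F → G → C: max(3, 5, 8, 9) = 9
H → B → D → C: max(3, 5, 3) = 5
H → G → F → B → D → C: max(4, 8, 5, 5, 3) = 8
H → B → D → G → C: max(3, 5, 9, 9) = 9
Best route has worst link 5.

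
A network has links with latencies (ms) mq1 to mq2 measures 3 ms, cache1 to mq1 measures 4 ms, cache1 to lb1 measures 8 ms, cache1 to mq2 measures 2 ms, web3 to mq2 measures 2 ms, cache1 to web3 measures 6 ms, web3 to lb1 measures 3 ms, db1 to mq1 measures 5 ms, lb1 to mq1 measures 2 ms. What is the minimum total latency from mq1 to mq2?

3

Comparing a few candidate routes:
mq1-mq2: 3
mq1-lb1-cache1-mq2: 2 + 8 + 2 = 12
mq1-lb1-web3-mq2: 2 + 3 + 2 = 7
mq1-cache1-web3-mq2: 4 + 6 + 2 = 12
mq1-cache1-mq2: 4 + 2 = 6
Shortest: 3 ms.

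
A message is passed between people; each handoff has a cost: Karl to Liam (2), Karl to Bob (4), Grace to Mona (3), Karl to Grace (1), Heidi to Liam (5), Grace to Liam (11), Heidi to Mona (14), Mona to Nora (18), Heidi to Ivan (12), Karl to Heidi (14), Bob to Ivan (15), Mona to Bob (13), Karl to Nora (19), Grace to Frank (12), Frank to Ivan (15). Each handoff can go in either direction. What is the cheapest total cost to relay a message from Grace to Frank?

12

Some routes from Grace to Frank:
Grace-Karl-Liam-Heidi-Ivan-Frank: 1 + 2 + 5 + 12 + 15 = 35
Grace-Karl-Heidi-Ivan-Frank: 1 + 14 + 12 + 15 = 42
Grace-Frank: 12
Grace-Karl-Bob-Ivan-Frank: 1 + 4 + 15 + 15 = 35
Best route has total 12.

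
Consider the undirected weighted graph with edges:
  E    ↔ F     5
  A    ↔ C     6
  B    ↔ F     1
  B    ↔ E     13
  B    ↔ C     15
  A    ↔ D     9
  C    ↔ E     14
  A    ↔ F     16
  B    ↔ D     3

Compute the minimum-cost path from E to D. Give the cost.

Some routes from E to D:
E-C-A-D: 14 + 6 + 9 = 29
E-B-D: 13 + 3 = 16
E-F-B-D: 5 + 1 + 3 = 9
E-F-A-D: 5 + 16 + 9 = 30
Best route has total 9.

9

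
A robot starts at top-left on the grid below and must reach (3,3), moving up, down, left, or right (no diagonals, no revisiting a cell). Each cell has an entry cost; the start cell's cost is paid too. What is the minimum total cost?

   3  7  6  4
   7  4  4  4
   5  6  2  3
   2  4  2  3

25

Best path: r0c0 -> r0c1 -> r1c1 -> r1c2 -> r2c2 -> r3c2 -> r3c3
Cost: 3 + 7 + 4 + 4 + 2 + 2 + 3 = 25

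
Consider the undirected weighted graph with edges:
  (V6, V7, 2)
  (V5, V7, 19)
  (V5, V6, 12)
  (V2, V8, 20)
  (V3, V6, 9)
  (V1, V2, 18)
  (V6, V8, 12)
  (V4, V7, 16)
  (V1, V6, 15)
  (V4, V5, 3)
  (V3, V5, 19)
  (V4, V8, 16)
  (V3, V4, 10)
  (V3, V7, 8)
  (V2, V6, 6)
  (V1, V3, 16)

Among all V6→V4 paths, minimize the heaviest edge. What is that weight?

Comparing a few candidate routes:
V6-V3-V4: max(9, 10) = 10
V6-V7-V3-V4: max(2, 8, 10) = 10
V6-V5-V4: max(12, 3) = 12
The minimum achievable maximum is 10.

10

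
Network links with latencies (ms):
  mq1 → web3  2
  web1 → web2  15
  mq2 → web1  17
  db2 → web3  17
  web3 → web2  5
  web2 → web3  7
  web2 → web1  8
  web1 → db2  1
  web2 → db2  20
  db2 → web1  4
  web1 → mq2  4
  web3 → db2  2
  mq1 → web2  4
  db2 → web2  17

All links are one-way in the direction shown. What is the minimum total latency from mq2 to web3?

Some routes from mq2 to web3:
mq2 -> web1 -> db2 -> web3: 17 + 1 + 17 = 35
mq2 -> web1 -> db2 -> web2 -> web3: 17 + 1 + 17 + 7 = 42
mq2 -> web1 -> web2 -> web3: 17 + 15 + 7 = 39
The minimum is 35 ms.

35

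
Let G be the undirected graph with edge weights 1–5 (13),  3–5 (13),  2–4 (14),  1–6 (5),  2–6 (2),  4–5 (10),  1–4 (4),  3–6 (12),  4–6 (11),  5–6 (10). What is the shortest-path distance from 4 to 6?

Some routes from 4 to 6:
4→2→6: 14 + 2 = 16
4→6: 11
4→1→6: 4 + 5 = 9
Best route has total 9.

9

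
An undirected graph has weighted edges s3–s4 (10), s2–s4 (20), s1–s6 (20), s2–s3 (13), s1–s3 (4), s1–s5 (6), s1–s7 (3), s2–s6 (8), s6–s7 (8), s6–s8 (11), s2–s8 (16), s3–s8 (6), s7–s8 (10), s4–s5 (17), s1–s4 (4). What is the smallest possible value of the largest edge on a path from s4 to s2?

8

A few of the s4→s2 routes:
s4-s1-s7-s6-s2: max(4, 3, 8, 8) = 8
s4-s3-s8-s7-s6-s2: max(10, 6, 10, 8, 8) = 10
s4-s3-s1-s7-s6-s2: max(10, 4, 3, 8, 8) = 10
Smallest bottleneck: 8.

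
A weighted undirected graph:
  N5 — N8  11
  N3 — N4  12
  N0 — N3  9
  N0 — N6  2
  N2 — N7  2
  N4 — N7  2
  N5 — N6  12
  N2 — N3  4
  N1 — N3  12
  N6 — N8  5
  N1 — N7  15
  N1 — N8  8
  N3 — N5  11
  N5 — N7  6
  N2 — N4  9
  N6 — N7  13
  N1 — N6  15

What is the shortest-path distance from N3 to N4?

8

A few of the N3→N4 routes:
N3 - N2 - N4: 4 + 9 = 13
N3 - N4: 12
N3 - N2 - N7 - N4: 4 + 2 + 2 = 8
The minimum is 8.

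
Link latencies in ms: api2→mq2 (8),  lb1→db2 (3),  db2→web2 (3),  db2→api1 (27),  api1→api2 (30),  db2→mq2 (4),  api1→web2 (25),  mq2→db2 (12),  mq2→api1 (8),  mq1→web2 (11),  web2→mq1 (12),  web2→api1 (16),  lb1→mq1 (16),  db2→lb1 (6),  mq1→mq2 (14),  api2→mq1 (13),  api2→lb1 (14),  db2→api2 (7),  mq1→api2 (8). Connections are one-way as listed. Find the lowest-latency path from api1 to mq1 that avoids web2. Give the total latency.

43

Routes from api1 to mq1 avoiding web2:
api1 - api2 - lb1 - mq1: 30 + 14 + 16 = 60
api1 - api2 - mq2 - db2 - lb1 - mq1: 30 + 8 + 12 + 6 + 16 = 72
api1 - api2 - mq1: 30 + 13 = 43
Shortest: 43 ms.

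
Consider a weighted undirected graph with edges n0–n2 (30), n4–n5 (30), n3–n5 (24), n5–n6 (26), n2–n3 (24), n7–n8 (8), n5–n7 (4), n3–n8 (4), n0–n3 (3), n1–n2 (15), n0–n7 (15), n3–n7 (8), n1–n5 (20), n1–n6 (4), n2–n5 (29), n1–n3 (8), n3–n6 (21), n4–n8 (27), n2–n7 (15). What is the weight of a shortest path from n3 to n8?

4

Some routes from n3 to n8:
n3→n7→n8: 8 + 8 = 16
n3→n5→n7→n8: 24 + 4 + 8 = 36
n3→n0→n7→n8: 3 + 15 + 8 = 26
n3→n8: 4
The minimum is 4.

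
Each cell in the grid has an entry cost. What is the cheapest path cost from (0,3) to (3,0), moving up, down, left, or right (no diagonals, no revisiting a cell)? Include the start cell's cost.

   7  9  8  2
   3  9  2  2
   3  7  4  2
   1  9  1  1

18

One optimal route is [0,3] [1,3] [2,3] [3,3] [3,2] [3,1] [3,0].
Its cost is 2 + 2 + 2 + 1 + 1 + 9 + 1 = 18.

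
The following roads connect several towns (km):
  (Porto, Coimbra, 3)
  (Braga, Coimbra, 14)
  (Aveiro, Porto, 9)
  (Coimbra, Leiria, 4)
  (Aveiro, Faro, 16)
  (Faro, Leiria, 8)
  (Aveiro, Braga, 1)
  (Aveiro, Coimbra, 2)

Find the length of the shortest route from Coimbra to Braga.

3

Candidate routes:
Coimbra→Aveiro→Braga: 2 + 1 = 3
Coimbra→Leiria→Faro→Aveiro→Braga: 4 + 8 + 16 + 1 = 29
Coimbra→Porto→Aveiro→Braga: 3 + 9 + 1 = 13
Coimbra→Braga: 14
Best route has total 3 km.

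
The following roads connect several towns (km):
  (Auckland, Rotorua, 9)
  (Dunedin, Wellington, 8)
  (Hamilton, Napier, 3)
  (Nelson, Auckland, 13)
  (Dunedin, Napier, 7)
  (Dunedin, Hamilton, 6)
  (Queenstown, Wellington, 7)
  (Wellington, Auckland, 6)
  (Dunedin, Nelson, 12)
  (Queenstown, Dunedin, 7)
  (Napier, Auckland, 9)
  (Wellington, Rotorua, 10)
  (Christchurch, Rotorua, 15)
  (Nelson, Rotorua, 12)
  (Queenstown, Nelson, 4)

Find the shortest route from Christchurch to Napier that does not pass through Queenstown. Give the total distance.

Some routes from Christchurch to Napier avoiding Queenstown:
Christchurch-Rotorua-Wellington-Auckland-Napier: 15 + 10 + 6 + 9 = 40
Christchurch-Rotorua-Auckland-Napier: 15 + 9 + 9 = 33
Christchurch-Rotorua-Wellington-Dunedin-Hamilton-Napier: 15 + 10 + 8 + 6 + 3 = 42
Christchurch-Rotorua-Wellington-Dunedin-Napier: 15 + 10 + 8 + 7 = 40
Best route has total 33 km.

33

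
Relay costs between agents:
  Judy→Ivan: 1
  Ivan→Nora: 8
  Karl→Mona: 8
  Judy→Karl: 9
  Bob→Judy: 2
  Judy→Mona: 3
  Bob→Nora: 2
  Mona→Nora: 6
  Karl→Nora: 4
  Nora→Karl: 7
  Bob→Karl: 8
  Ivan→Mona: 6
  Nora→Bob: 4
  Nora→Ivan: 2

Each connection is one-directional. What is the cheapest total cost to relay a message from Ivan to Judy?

Paths from Ivan to Judy:
Ivan - Nora - Bob - Judy: 8 + 4 + 2 = 14
Ivan - Mona - Nora - Bob - Judy: 6 + 6 + 4 + 2 = 18
The minimum is 14.

14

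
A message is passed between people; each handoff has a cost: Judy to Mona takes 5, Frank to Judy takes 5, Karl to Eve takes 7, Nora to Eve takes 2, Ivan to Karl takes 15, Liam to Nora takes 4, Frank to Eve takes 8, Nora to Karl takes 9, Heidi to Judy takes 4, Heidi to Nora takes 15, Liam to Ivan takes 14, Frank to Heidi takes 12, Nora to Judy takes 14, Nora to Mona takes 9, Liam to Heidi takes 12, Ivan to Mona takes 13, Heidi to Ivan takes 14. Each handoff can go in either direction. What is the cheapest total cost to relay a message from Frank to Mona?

10

A few of the Frank→Mona routes:
Frank→Judy→Mona: 5 + 5 = 10
Frank→Heidi→Judy→Mona: 12 + 4 + 5 = 21
Frank→Judy→Nora→Mona: 5 + 14 + 9 = 28
Frank→Eve→Nora→Mona: 8 + 2 + 9 = 19
Best route has total 10.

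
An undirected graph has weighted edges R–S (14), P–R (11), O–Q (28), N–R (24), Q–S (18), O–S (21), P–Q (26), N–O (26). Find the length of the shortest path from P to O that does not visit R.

54

Routes from P to O avoiding R:
P -> Q -> S -> O: 26 + 18 + 21 = 65
P -> Q -> O: 26 + 28 = 54
Shortest: 54.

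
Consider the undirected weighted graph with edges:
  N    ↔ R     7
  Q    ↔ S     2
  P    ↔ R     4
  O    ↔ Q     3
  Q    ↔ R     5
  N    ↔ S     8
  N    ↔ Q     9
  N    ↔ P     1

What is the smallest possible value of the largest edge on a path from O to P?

Checking several routes:
O-Q-R-N-P: max(3, 5, 7, 1) = 7
O-Q-S-N-P: max(3, 2, 8, 1) = 8
O-Q-R-P: max(3, 5, 4) = 5
O-Q-S-N-R-P: max(3, 2, 8, 7, 4) = 8
The minimum achievable maximum is 5.

5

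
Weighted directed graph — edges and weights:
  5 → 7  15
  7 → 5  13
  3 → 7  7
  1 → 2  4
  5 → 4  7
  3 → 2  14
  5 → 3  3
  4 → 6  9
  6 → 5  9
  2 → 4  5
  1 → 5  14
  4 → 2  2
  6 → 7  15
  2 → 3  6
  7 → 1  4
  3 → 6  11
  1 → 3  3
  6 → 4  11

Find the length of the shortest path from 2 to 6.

14

Candidate routes:
2 -> 3 -> 6: 6 + 11 = 17
2 -> 4 -> 6: 5 + 9 = 14
2 -> 3 -> 7 -> 5 -> 4 -> 6: 6 + 7 + 13 + 7 + 9 = 42
2 -> 3 -> 7 -> 1 -> 5 -> 4 -> 6: 6 + 7 + 4 + 14 + 7 + 9 = 47
Best route has total 14.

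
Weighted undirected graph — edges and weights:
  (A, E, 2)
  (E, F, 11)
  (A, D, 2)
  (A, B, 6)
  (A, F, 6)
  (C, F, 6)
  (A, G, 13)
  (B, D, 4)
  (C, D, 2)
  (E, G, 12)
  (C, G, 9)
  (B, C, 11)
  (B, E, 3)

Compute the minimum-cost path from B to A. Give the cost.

5

Checking several routes:
B - E - A: 3 + 2 = 5
B - D - A: 4 + 2 = 6
B - C - D - A: 11 + 2 + 2 = 15
B - A: 6
Best route has total 5.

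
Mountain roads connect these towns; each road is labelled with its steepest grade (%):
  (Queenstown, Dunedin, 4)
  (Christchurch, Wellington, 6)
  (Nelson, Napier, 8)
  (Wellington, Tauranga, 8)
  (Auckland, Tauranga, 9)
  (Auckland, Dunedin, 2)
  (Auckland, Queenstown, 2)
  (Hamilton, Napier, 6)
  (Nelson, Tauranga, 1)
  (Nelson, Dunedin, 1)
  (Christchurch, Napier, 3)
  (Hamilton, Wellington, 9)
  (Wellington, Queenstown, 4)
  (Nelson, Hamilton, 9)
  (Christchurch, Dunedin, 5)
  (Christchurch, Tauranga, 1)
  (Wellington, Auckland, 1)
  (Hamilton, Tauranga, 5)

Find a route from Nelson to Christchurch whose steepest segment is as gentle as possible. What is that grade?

1

Checking several routes:
Nelson-Dunedin-Auckland-Queenstown-Wellington-Christchurch: max(1, 2, 2, 4, 6) = 6
Nelson-Dunedin-Queenstown-Auckland-Wellington-Christchurch: max(1, 4, 2, 1, 6) = 6
Nelson-Dunedin-Queenstown-Wellington-Christchurch: max(1, 4, 4, 6) = 6
Nelson-Dunedin-Christchurch: max(1, 5) = 5
Nelson-Tauranga-Christchurch: max(1, 1) = 1
The minimum achievable maximum is 1%.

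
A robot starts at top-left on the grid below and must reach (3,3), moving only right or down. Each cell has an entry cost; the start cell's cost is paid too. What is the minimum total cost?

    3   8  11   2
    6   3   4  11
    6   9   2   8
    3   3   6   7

31

Best path: [0,0] → [1,0] → [1,1] → [1,2] → [2,2] → [3,2] → [3,3]
Cost: 3 + 6 + 3 + 4 + 2 + 6 + 7 = 31
(Top row then right column would cost 50.)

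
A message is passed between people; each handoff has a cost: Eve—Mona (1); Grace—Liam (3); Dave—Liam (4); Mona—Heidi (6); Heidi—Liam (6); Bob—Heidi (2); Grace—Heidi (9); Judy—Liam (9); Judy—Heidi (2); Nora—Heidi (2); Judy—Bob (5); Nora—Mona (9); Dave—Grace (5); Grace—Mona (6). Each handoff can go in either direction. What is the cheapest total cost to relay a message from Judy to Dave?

12

Some routes from Judy to Dave:
Judy→Liam→Dave: 9 + 4 = 13
Judy→Heidi→Grace→Dave: 2 + 9 + 5 = 16
Judy→Heidi→Liam→Grace→Dave: 2 + 6 + 3 + 5 = 16
Judy→Heidi→Liam→Dave: 2 + 6 + 4 = 12
Best route has total 12.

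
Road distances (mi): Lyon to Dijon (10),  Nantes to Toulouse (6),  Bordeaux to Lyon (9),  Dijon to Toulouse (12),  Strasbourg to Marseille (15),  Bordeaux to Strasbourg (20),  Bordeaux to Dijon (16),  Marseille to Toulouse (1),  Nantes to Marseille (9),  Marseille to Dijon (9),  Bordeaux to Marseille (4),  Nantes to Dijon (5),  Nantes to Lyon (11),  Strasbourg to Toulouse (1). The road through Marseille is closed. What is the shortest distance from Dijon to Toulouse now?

11

Checking several routes:
Dijon→Toulouse: 12
Dijon→Lyon→Nantes→Toulouse: 10 + 11 + 6 = 27
Dijon→Bordeaux→Strasbourg→Toulouse: 16 + 20 + 1 = 37
Dijon→Nantes→Toulouse: 5 + 6 = 11
The minimum is 11 mi.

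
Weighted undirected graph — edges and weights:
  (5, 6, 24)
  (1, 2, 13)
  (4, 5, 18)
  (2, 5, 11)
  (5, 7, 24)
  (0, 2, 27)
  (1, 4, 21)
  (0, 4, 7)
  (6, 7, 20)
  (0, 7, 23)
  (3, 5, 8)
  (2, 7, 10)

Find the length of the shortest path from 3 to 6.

Checking several routes:
3 -> 5 -> 7 -> 6: 8 + 24 + 20 = 52
3 -> 5 -> 6: 8 + 24 = 32
3 -> 5 -> 4 -> 0 -> 7 -> 6: 8 + 18 + 7 + 23 + 20 = 76
3 -> 5 -> 2 -> 0 -> 7 -> 6: 8 + 11 + 27 + 23 + 20 = 89
3 -> 5 -> 2 -> 7 -> 6: 8 + 11 + 10 + 20 = 49
The minimum is 32.

32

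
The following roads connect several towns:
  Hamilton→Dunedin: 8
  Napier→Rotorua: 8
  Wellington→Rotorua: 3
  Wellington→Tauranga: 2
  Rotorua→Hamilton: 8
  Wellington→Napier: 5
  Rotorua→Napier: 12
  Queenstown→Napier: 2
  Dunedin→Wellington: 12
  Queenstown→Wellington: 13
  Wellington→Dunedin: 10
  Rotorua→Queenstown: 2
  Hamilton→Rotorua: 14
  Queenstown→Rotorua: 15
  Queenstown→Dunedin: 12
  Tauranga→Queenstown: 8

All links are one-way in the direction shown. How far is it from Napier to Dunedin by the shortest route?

22

Routes from Napier to Dunedin:
Napier → Rotorua → Hamilton → Dunedin: 8 + 8 + 8 = 24
Napier → Rotorua → Queenstown → Wellington → Dunedin: 8 + 2 + 13 + 10 = 33
Napier → Rotorua → Queenstown → Dunedin: 8 + 2 + 12 = 22
The minimum is 22.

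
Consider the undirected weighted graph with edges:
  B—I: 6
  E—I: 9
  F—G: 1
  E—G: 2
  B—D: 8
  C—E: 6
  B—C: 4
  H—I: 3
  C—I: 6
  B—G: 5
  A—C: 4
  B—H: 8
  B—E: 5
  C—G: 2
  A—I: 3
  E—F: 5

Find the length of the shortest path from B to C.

A few of the B→C routes:
B-C: 4
B-G-C: 5 + 2 = 7
B-E-G-C: 5 + 2 + 2 = 9
The minimum is 4.

4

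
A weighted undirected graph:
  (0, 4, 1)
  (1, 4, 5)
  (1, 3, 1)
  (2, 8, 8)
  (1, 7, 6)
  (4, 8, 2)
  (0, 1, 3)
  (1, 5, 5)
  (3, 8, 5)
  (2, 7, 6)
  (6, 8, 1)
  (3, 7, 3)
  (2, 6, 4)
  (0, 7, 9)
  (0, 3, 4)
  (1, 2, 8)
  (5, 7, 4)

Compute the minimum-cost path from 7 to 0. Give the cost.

Comparing a few candidate routes:
7-3-8-4-0: 3 + 5 + 2 + 1 = 11
7-1-0: 6 + 3 = 9
7-0: 9
7-3-1-0: 3 + 1 + 3 = 7
7-3-1-4-0: 3 + 1 + 5 + 1 = 10
7-3-0: 3 + 4 = 7
Best route has total 7.

7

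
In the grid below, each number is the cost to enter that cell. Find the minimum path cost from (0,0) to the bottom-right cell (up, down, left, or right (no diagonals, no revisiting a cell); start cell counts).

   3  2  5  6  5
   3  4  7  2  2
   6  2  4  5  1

Take (0,0)→(0,1)→(0,2)→(0,3)→(1,3)→(1,4)→(2,4) for a total of 3 + 2 + 5 + 6 + 2 + 2 + 1 = 21.

21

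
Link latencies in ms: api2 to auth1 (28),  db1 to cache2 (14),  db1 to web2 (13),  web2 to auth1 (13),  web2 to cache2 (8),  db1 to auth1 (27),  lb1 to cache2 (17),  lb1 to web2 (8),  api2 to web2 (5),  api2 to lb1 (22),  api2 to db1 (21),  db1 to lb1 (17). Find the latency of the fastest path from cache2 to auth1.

Comparing a few candidate routes:
cache2-lb1-web2-auth1: 17 + 8 + 13 = 38
cache2-web2-api2-auth1: 8 + 5 + 28 = 41
cache2-web2-auth1: 8 + 13 = 21
cache2-db1-web2-auth1: 14 + 13 + 13 = 40
Best route has total 21 ms.

21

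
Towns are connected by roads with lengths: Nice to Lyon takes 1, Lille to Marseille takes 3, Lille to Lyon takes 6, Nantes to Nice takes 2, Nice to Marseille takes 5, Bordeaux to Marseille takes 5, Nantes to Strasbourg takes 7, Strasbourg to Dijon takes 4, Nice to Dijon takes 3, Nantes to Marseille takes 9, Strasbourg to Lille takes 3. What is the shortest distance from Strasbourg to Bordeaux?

11

Some routes from Strasbourg to Bordeaux:
Strasbourg → Nantes → Nice → Marseille → Bordeaux: 7 + 2 + 5 + 5 = 19
Strasbourg → Nantes → Marseille → Bordeaux: 7 + 9 + 5 = 21
Strasbourg → Lille → Marseille → Bordeaux: 3 + 3 + 5 = 11
Strasbourg → Lille → Lyon → Nice → Marseille → Bordeaux: 3 + 6 + 1 + 5 + 5 = 20
Strasbourg → Dijon → Nice → Marseille → Bordeaux: 4 + 3 + 5 + 5 = 17
The minimum is 11.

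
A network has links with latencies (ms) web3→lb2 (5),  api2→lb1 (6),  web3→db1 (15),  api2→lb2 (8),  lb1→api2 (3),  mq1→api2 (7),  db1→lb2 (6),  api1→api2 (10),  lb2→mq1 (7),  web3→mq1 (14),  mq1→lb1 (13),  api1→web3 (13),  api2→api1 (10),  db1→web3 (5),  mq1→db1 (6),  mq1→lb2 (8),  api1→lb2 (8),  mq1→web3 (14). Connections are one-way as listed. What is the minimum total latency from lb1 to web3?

Comparing a few candidate routes:
lb1 -> api2 -> api1 -> lb2 -> mq1 -> db1 -> web3: 3 + 10 + 8 + 7 + 6 + 5 = 39
lb1 -> api2 -> api1 -> web3: 3 + 10 + 13 = 26
lb1 -> api2 -> lb2 -> mq1 -> db1 -> web3: 3 + 8 + 7 + 6 + 5 = 29
lb1 -> api2 -> lb2 -> mq1 -> web3: 3 + 8 + 7 + 14 = 32
Best route has total 26 ms.

26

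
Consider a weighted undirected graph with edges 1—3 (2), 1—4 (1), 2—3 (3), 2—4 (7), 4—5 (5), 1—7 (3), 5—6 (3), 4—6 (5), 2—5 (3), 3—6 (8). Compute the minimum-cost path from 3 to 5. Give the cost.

6

Some routes from 3 to 5:
3 - 1 - 4 - 6 - 5: 2 + 1 + 5 + 3 = 11
3 - 6 - 5: 8 + 3 = 11
3 - 1 - 4 - 2 - 5: 2 + 1 + 7 + 3 = 13
3 - 2 - 4 - 5: 3 + 7 + 5 = 15
3 - 1 - 4 - 5: 2 + 1 + 5 = 8
3 - 2 - 5: 3 + 3 = 6
Best route has total 6.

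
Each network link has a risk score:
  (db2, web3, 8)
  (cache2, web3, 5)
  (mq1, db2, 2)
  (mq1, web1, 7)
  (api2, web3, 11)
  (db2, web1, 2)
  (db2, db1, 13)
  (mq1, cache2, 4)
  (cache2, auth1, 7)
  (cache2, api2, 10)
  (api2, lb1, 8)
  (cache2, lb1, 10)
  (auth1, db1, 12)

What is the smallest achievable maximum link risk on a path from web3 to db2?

A few of the web3→db2 routes:
web3 - cache2 - mq1 - db2: max(5, 4, 2) = 5
web3 - cache2 - mq1 - web1 - db2: max(5, 4, 7, 2) = 7
web3 - db2: max(8) = 8
The minimum achievable maximum is 5.

5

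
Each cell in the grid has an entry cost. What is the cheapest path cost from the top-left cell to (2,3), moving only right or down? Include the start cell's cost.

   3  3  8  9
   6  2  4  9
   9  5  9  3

24

Take [0,0] [0,1] [1,1] [1,2] [1,3] [2,3] for a total of 3 + 3 + 2 + 4 + 9 + 3 = 24.
For comparison, the top-then-right route costs 35.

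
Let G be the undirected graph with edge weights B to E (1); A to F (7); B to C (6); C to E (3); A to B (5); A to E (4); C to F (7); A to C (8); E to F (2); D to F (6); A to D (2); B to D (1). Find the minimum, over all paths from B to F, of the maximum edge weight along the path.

Comparing a few candidate routes:
B→A→E→F: max(5, 4, 2) = 5
B→D→A→E→F: max(1, 2, 4, 2) = 4
B→E→A→D→F: max(1, 4, 2, 6) = 6
B→C→E→A→D→F: max(6, 3, 4, 2, 6) = 6
B→E→F: max(1, 2) = 2
B→C→E→F: max(6, 3, 2) = 6
Smallest bottleneck: 2.

2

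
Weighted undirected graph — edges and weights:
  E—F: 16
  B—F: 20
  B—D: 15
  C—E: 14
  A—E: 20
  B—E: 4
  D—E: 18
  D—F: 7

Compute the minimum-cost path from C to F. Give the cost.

30

Some routes from C to F:
C - E - F: 14 + 16 = 30
C - E - B - F: 14 + 4 + 20 = 38
C - E - B - D - F: 14 + 4 + 15 + 7 = 40
C - E - D - F: 14 + 18 + 7 = 39
The minimum is 30.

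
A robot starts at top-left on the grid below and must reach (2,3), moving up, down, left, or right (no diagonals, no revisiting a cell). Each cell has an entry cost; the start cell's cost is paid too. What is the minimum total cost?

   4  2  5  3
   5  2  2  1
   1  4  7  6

Path [0,0] [0,1] [1,1] [1,2] [1,3] [2,3]: 4 + 2 + 2 + 2 + 1 + 6 = 17.

17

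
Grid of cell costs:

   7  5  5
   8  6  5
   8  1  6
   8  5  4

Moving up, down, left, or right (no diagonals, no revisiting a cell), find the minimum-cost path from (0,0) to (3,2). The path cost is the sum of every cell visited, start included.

28

Path (0,0) → (0,1) → (1,1) → (2,1) → (3,1) → (3,2): 7 + 5 + 6 + 1 + 5 + 4 = 28.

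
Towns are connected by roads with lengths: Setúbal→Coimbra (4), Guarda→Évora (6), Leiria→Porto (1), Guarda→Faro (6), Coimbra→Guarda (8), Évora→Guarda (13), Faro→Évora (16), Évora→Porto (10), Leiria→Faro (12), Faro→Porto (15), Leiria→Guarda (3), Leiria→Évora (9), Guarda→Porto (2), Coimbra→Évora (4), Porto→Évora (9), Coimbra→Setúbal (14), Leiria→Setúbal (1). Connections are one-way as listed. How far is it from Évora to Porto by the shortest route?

Routes from Évora to Porto:
Évora -> Guarda -> Porto: 13 + 2 = 15
Évora -> Porto: 10
Évora -> Guarda -> Faro -> Porto: 13 + 6 + 15 = 34
Best route has total 10.

10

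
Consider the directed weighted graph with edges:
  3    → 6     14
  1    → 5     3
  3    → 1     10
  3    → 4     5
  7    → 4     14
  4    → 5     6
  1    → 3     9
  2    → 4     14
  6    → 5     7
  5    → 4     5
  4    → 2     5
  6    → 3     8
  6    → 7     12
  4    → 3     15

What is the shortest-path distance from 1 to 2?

Routes from 1 to 2:
1-3-4-2: 9 + 5 + 5 = 19
1-5-4-2: 3 + 5 + 5 = 13
1-3-6-7-4-2: 9 + 14 + 12 + 14 + 5 = 54
1-3-6-5-4-2: 9 + 14 + 7 + 5 + 5 = 40
Best route has total 13.

13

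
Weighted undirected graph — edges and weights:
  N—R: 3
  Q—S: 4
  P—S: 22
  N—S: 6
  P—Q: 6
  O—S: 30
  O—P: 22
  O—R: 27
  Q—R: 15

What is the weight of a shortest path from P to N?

16

Checking several routes:
P→S→N: 22 + 6 = 28
P→Q→S→N: 6 + 4 + 6 = 16
P→S→Q→R→N: 22 + 4 + 15 + 3 = 44
P→Q→R→N: 6 + 15 + 3 = 24
Best route has total 16.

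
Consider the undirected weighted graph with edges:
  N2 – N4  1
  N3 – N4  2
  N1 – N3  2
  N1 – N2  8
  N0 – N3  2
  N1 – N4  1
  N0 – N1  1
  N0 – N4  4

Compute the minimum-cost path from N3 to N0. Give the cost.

2

A few of the N3→N0 routes:
N3 → N4 → N1 → N0: 2 + 1 + 1 = 4
N3 → N4 → N0: 2 + 4 = 6
N3 → N4 → N2 → N1 → N0: 2 + 1 + 8 + 1 = 12
N3 → N0: 2
N3 → N1 → N0: 2 + 1 = 3
N3 → N1 → N4 → N0: 2 + 1 + 4 = 7
The minimum is 2.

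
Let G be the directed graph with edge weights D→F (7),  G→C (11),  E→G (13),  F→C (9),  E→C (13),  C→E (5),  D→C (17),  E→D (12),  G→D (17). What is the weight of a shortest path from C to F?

Routes from C to F:
C -> E -> G -> D -> F: 5 + 13 + 17 + 7 = 42
C -> E -> D -> F: 5 + 12 + 7 = 24
Shortest: 24.

24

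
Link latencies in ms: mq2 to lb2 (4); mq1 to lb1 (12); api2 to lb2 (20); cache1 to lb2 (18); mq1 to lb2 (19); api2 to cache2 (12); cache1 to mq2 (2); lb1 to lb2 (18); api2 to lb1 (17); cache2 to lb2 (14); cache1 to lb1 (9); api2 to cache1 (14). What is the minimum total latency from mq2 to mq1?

23

Checking several routes:
mq2 - lb2 - lb1 - mq1: 4 + 18 + 12 = 34
mq2 - lb2 - mq1: 4 + 19 = 23
mq2 - cache1 - lb2 - mq1: 2 + 18 + 19 = 39
mq2 - cache1 - lb1 - mq1: 2 + 9 + 12 = 23
The minimum is 23 ms.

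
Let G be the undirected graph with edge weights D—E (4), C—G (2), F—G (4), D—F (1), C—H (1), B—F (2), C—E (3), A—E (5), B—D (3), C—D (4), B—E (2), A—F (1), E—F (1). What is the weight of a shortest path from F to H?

5

A few of the F→H routes:
F→E→C→H: 1 + 3 + 1 = 5
F→G→C→H: 4 + 2 + 1 = 7
F→D→C→H: 1 + 4 + 1 = 6
Shortest: 5.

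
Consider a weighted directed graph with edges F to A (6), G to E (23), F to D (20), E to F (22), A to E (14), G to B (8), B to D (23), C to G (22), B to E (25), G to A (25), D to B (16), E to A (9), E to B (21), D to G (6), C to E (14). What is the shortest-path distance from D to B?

14

Routes from D to B:
D→B: 16
D→G→E→B: 6 + 23 + 21 = 50
D→G→B: 6 + 8 = 14
D→G→A→E→B: 6 + 25 + 14 + 21 = 66
Best route has total 14.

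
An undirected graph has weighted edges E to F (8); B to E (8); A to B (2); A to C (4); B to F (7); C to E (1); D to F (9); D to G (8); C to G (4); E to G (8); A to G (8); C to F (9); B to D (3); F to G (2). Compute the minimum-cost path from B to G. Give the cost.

Checking several routes:
B → A → G: 2 + 8 = 10
B → F → G: 7 + 2 = 9
B → A → C → G: 2 + 4 + 4 = 10
B → E → C → G: 8 + 1 + 4 = 13
B → D → G: 3 + 8 = 11
Best route has total 9.

9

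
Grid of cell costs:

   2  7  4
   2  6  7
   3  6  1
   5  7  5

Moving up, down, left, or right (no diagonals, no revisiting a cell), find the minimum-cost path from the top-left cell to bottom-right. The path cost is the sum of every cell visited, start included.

19

Take r0c0→r1c0→r2c0→r2c1→r2c2→r3c2 for a total of 2 + 2 + 3 + 6 + 1 + 5 = 19.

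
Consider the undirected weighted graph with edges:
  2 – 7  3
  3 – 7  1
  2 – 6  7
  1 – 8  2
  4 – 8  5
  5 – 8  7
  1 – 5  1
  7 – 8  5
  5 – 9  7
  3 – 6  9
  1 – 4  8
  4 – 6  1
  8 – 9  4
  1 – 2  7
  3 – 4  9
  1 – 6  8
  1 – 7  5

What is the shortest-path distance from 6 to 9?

A few of the 6→9 routes:
6 → 4 → 1 → 8 → 9: 1 + 8 + 2 + 4 = 15
6 → 1 → 5 → 9: 8 + 1 + 7 = 16
6 → 1 → 8 → 9: 8 + 2 + 4 = 14
6 → 4 → 8 → 1 → 5 → 9: 1 + 5 + 2 + 1 + 7 = 16
6 → 4 → 8 → 9: 1 + 5 + 4 = 10
Best route has total 10.

10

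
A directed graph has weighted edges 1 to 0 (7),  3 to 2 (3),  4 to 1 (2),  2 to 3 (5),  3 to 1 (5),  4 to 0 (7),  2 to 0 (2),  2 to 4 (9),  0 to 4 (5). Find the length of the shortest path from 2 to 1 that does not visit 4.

10

Routes from 2 to 1 avoiding 4:
2-3-1: 5 + 5 = 10
Best route has total 10.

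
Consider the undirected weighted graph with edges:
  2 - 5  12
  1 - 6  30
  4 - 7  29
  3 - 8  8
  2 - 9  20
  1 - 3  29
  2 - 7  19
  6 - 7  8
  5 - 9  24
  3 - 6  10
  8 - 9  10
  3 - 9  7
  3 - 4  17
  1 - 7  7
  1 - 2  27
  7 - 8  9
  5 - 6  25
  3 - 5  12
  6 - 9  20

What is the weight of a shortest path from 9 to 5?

19

A few of the 9→5 routes:
9 → 5: 24
9 → 3 → 5: 7 + 12 = 19
9 → 8 → 3 → 5: 10 + 8 + 12 = 30
Shortest: 19.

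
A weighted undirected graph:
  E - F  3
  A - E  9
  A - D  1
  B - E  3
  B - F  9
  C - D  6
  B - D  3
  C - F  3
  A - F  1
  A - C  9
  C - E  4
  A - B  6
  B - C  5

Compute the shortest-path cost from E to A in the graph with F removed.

7

A few of the E→A routes:
E→C→A: 4 + 9 = 13
E→C→D→A: 4 + 6 + 1 = 11
E→A: 9
E→B→D→A: 3 + 3 + 1 = 7
E→B→A: 3 + 6 = 9
The minimum is 7.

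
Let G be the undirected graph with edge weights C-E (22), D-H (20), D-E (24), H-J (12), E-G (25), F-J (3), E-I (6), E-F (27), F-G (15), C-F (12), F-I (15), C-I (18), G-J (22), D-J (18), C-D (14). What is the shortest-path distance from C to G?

A few of the C→G routes:
C → F → J → G: 12 + 3 + 22 = 37
C → F → G: 12 + 15 = 27
C → E → G: 22 + 25 = 47
Shortest: 27.

27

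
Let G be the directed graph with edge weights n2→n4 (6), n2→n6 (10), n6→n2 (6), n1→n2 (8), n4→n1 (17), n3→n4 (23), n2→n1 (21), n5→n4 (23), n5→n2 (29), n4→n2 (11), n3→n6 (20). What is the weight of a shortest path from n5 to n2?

29

Routes from n5 to n2:
n5 - n4 - n2: 23 + 11 = 34
n5 - n4 - n1 - n2: 23 + 17 + 8 = 48
n5 - n2: 29
Best route has total 29.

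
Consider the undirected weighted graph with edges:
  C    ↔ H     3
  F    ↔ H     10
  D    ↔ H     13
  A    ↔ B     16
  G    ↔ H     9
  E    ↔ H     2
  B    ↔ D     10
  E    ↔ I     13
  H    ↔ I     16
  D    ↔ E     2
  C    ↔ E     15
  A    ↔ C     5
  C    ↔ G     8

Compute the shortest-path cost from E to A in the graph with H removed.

20

Candidate routes:
E - C - A: 15 + 5 = 20
E - D - B - A: 2 + 10 + 16 = 28
Shortest: 20.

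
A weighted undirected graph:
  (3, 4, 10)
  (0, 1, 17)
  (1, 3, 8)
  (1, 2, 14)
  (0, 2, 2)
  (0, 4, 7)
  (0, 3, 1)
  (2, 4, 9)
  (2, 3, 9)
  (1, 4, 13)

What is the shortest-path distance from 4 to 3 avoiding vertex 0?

10

A few of the 4→3 routes:
4→2→1→3: 9 + 14 + 8 = 31
4→1→3: 13 + 8 = 21
4→3: 10
4→2→3: 9 + 9 = 18
Shortest: 10.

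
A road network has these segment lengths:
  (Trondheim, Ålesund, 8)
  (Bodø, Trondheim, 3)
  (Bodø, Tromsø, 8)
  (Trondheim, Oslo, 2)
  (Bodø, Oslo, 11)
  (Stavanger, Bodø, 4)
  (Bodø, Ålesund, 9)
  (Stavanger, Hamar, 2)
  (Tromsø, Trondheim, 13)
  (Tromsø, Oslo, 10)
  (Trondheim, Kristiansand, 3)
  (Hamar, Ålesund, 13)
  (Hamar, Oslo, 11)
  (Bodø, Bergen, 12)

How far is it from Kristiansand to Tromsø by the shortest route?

14

Some routes from Kristiansand to Tromsø:
Kristiansand → Trondheim → Oslo → Tromsø: 3 + 2 + 10 = 15
Kristiansand → Trondheim → Bodø → Tromsø: 3 + 3 + 8 = 14
Kristiansand → Trondheim → Tromsø: 3 + 13 = 16
The minimum is 14.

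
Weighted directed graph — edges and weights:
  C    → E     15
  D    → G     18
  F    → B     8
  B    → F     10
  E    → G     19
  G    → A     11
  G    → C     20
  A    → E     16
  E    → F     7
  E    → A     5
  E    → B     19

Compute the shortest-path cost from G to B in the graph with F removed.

46

Routes from G to B avoiding F:
G - C - E - B: 20 + 15 + 19 = 54
G - A - E - B: 11 + 16 + 19 = 46
The minimum is 46.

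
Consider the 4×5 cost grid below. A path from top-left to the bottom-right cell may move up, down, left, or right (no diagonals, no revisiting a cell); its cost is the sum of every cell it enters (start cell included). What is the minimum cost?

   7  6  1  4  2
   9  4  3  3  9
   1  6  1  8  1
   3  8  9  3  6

33

Path r0c0→r0c1→r0c2→r1c2→r2c2→r2c3→r2c4→r3c4: 7 + 6 + 1 + 3 + 1 + 8 + 1 + 6 = 33.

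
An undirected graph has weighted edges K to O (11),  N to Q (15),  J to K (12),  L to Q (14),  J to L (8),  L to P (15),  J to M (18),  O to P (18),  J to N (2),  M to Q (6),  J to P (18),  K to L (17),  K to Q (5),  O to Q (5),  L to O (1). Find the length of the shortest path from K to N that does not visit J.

A few of the K→N routes:
K → L → O → Q → N: 17 + 1 + 5 + 15 = 38
K → Q → N: 5 + 15 = 20
K → O → Q → N: 11 + 5 + 15 = 31
Shortest: 20.

20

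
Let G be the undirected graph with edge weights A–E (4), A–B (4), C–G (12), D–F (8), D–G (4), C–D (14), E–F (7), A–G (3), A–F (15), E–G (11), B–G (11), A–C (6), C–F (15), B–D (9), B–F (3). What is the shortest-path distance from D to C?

13

Comparing a few candidate routes:
D -> C: 14
D -> F -> C: 8 + 15 = 23
D -> B -> A -> C: 9 + 4 + 6 = 19
D -> G -> A -> C: 4 + 3 + 6 = 13
D -> F -> B -> A -> C: 8 + 3 + 4 + 6 = 21
D -> G -> C: 4 + 12 = 16
Best route has total 13.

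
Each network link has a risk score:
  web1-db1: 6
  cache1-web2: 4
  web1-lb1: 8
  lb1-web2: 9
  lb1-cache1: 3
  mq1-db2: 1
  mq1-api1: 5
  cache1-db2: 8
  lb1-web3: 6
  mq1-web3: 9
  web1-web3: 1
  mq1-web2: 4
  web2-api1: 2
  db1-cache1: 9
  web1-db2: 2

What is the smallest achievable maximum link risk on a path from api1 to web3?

A few of the api1→web3 routes:
api1→web2→cache1→lb1→web1→web3: max(2, 4, 3, 8, 1) = 8
api1→web2→mq1→db2→web1→web3: max(2, 4, 1, 2, 1) = 4
api1→web2→cache1→db2→web1→lb1→web3: max(2, 4, 8, 2, 8, 6) = 8
api1→mq1→db2→web1→web3: max(5, 1, 2, 1) = 5
api1→mq1→web2→cache1→lb1→web3: max(5, 4, 4, 3, 6) = 6
api1→web2→cache1→lb1→web3: max(2, 4, 3, 6) = 6
The minimum achievable maximum is 4.

4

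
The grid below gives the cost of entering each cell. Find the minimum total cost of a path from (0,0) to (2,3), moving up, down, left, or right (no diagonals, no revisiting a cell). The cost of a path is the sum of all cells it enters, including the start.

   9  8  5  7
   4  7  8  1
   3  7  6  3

32

Take r0c0 -> r1c0 -> r1c1 -> r1c2 -> r1c3 -> r2c3 for a total of 9 + 4 + 7 + 8 + 1 + 3 = 32.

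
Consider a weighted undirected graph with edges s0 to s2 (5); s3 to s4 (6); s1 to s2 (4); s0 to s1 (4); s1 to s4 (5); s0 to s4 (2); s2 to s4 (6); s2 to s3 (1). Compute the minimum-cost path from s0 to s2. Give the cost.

5

Some routes from s0 to s2:
s0 → s2: 5
s0 → s4 → s3 → s2: 2 + 6 + 1 = 9
s0 → s1 → s2: 4 + 4 = 8
s0 → s4 → s2: 2 + 6 = 8
s0 → s4 → s1 → s2: 2 + 5 + 4 = 11
s0 → s1 → s4 → s2: 4 + 5 + 6 = 15
Shortest: 5.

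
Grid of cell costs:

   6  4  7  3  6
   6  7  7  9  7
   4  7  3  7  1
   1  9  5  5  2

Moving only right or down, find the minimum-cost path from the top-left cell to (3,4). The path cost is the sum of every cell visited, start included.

36

Best path: (0,0) (0,1) (0,2) (0,3) (0,4) (1,4) (2,4) (3,4)
Cost: 6 + 4 + 7 + 3 + 6 + 7 + 1 + 2 = 36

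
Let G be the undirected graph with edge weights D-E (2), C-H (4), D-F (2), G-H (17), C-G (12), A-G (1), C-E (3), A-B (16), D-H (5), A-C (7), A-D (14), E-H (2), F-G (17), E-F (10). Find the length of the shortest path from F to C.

Some routes from F to C:
F -> E -> C: 10 + 3 = 13
F -> D -> E -> C: 2 + 2 + 3 = 7
F -> D -> E -> H -> C: 2 + 2 + 2 + 4 = 10
F -> D -> H -> E -> C: 2 + 5 + 2 + 3 = 12
F -> D -> H -> C: 2 + 5 + 4 = 11
The minimum is 7.

7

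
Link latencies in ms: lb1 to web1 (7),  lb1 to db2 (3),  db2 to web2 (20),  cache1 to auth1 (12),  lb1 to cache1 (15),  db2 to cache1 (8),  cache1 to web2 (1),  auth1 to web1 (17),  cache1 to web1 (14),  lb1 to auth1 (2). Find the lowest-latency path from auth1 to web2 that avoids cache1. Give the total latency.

Routes from auth1 to web2 avoiding cache1:
auth1-web1-lb1-db2-web2: 17 + 7 + 3 + 20 = 47
auth1-lb1-db2-web2: 2 + 3 + 20 = 25
Best route has total 25 ms.

25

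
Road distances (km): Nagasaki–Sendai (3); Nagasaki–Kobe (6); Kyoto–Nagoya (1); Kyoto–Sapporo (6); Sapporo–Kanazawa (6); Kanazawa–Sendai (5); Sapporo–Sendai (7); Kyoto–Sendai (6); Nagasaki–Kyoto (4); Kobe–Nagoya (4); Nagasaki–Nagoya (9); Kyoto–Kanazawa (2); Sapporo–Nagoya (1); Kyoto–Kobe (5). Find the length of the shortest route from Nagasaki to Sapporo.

6

Some routes from Nagasaki to Sapporo:
Nagasaki - Kyoto - Nagoya - Sapporo: 4 + 1 + 1 = 6
Nagasaki - Kyoto - Sapporo: 4 + 6 = 10
Nagasaki - Nagoya - Sapporo: 9 + 1 = 10
Nagasaki - Sendai - Sapporo: 3 + 7 = 10
Shortest: 6 km.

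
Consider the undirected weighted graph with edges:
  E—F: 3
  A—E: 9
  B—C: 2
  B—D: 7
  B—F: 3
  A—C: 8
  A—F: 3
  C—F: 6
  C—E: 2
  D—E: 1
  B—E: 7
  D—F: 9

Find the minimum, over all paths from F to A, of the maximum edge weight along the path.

Comparing a few candidate routes:
F→B→C→A: max(3, 2, 8) = 8
F→A: max(3) = 3
F→B→D→E→C→A: max(3, 7, 1, 2, 8) = 8
Smallest bottleneck: 3.

3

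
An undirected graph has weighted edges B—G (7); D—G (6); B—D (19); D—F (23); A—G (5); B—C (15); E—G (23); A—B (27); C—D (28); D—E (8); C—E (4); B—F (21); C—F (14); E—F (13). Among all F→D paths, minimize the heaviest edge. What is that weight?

13

Comparing a few candidate routes:
F-E-C-B-D: max(13, 4, 15, 19) = 19
F-E-D: max(13, 8) = 13
F-C-E-D: max(14, 4, 8) = 14
F-C-B-G-D: max(14, 15, 7, 6) = 15
F-E-C-B-G-D: max(13, 4, 15, 7, 6) = 15
Smallest bottleneck: 13.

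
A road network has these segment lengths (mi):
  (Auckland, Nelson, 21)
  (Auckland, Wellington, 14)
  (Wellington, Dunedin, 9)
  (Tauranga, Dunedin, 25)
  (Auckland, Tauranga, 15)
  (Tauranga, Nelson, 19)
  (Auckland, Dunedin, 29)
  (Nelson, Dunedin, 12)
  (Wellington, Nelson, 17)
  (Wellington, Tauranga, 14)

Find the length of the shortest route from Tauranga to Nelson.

Comparing a few candidate routes:
Tauranga -> Nelson: 19
Tauranga -> Wellington -> Dunedin -> Nelson: 14 + 9 + 12 = 35
Tauranga -> Wellington -> Nelson: 14 + 17 = 31
Shortest: 19 mi.

19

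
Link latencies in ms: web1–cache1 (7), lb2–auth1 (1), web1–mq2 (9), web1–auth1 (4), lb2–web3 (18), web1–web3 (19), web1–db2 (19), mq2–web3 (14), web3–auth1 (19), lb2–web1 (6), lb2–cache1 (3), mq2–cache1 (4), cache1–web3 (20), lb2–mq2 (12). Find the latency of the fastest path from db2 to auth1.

Checking several routes:
db2-web1-mq2-cache1-lb2-auth1: 19 + 9 + 4 + 3 + 1 = 36
db2-web1-lb2-auth1: 19 + 6 + 1 = 26
db2-web1-auth1: 19 + 4 = 23
db2-web1-cache1-lb2-auth1: 19 + 7 + 3 + 1 = 30
Shortest: 23 ms.

23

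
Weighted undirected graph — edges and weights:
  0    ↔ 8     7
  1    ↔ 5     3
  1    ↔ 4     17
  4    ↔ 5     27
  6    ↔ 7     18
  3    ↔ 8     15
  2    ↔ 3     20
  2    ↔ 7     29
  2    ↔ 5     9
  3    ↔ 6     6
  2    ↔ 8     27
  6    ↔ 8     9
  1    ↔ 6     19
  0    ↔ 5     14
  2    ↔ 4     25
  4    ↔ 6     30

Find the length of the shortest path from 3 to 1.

A few of the 3→1 routes:
3-6-8-0-5-1: 6 + 9 + 7 + 14 + 3 = 39
3-8-0-5-1: 15 + 7 + 14 + 3 = 39
3-6-1: 6 + 19 = 25
3-2-5-1: 20 + 9 + 3 = 32
The minimum is 25.

25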